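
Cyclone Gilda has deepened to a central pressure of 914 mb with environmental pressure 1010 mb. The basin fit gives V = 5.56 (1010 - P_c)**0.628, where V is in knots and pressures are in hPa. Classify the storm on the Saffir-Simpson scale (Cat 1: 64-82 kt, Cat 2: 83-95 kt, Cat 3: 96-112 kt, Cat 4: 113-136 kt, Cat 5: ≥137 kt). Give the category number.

ΔP = 1010 − 914 = 96 mb.
V ≈ 5.56 × 96^0.628 = 5.56 × 17.57 ≈ 98 kt.
98 kt falls in the Category 3 band.

3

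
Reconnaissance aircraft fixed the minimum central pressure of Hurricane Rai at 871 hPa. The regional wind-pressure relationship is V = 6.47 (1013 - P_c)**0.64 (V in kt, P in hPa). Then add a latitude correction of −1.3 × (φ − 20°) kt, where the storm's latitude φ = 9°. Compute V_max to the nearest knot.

169 kt

ΔP = 1013 − 871 = 142 hPa.
142^0.64 ≈ 23.849.
V ≈ 6.47 × 23.849 ≈ 154.3 kt.
Latitude correction: −1.3 × (9 − 20) = 14.3 kt.
Corrected V ≈ 168.6 kt → 169 kt.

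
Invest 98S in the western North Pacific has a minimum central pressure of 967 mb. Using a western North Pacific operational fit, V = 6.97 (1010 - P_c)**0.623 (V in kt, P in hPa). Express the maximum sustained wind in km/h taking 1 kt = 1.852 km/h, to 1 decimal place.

134.4 km/h

ΔP = 1010 − 967 = 43 mb.
V ≈ 6.97 × 43^0.623 = 6.97 × 10.415 ≈ 72.591 kt.
72.591 × 1.852 ≈ 134.44 km/h → 134.4 km/h.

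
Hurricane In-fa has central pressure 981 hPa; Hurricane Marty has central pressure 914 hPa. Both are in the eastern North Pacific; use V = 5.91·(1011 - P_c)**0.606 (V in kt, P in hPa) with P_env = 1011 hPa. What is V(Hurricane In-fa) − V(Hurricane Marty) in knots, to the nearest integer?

Hurricane In-fa: ΔP = 30; V ≈ 5.91 × 30^0.606 ≈ 46.42 kt.
Hurricane Marty: ΔP = 97; V ≈ 5.91 × 97^0.606 ≈ 94.53 kt.
Difference ≈ 46.42 − 94.53 = -48.11 → -48 kt.

-48 kt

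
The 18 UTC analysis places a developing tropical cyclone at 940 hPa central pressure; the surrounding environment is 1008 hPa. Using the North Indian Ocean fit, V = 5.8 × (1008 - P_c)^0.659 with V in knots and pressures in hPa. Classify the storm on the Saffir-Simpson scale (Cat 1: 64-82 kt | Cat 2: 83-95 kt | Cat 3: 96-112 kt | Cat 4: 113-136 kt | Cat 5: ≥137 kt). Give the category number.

2

ΔP = 1008 − 940 = 68 hPa.
V ≈ 5.8 × 68^0.659 = 5.8 × 16.13 ≈ 94 kt.
94 kt falls in the Category 2 band.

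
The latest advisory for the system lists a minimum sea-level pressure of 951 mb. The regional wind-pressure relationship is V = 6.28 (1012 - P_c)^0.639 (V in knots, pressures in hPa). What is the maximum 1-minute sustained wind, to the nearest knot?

ΔP = 1012 − 951 = 61 mb.
61^0.639 ≈ 13.830.
V ≈ 6.28 × 13.830 ≈ 86.9 kt.

87 kt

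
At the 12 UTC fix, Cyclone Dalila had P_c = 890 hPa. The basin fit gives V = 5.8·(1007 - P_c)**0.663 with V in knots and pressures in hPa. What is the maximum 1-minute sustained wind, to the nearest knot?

ΔP = 1007 − 890 = 117 hPa.
117^0.663 ≈ 23.508.
V ≈ 5.8 × 23.508 ≈ 136.3 kt.

136 kt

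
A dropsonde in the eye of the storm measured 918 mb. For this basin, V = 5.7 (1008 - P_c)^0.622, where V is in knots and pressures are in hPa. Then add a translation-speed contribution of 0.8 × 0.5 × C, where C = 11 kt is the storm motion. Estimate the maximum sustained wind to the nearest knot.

98 kt

ΔP = 1008 − 918 = 90 mb.
90^0.622 ≈ 16.426.
V ≈ 5.7 × 16.426 ≈ 93.6 kt.
Translation term: 0.8 × 0.5 × 11 = 4.4 kt.
Corrected V ≈ 98 kt → 98 kt.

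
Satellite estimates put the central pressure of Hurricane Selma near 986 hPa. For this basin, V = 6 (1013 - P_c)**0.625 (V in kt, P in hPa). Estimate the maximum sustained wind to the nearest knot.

47 kt

ΔP = 1013 − 986 = 27 hPa.
27^0.625 ≈ 7.845.
V ≈ 6 × 7.845 ≈ 47.1 kt.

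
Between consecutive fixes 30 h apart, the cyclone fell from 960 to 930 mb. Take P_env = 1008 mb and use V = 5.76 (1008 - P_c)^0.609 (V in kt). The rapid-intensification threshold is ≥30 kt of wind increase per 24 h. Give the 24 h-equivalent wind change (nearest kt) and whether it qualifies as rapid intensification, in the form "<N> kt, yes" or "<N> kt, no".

17 kt, no

V₁: ΔP = 48, V ≈ 5.76 × 48^0.609 ≈ 60.86 kt.
V₂: ΔP = 78, V ≈ 5.76 × 78^0.609 ≈ 81.79 kt.
ΔV over 30 h = 20.93 kt → 24 h equivalent = 20.93 × 24/30 ≈ 16.74 kt.
17 kt < 30 kt ⇒ not rapid intensification.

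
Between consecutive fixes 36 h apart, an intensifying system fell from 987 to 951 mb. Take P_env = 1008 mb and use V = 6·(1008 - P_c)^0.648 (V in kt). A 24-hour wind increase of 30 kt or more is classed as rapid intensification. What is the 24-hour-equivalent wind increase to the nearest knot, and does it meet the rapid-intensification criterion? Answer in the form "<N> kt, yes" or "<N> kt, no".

26 kt, no

V₁: ΔP = 21, V ≈ 6 × 21^0.648 ≈ 43.15 kt.
V₂: ΔP = 57, V ≈ 6 × 57^0.648 ≈ 82.41 kt.
ΔV over 36 h = 39.26 kt → 24 h equivalent = 39.26 × 24/36 ≈ 26.17 kt.
26 kt < 30 kt ⇒ not rapid intensification.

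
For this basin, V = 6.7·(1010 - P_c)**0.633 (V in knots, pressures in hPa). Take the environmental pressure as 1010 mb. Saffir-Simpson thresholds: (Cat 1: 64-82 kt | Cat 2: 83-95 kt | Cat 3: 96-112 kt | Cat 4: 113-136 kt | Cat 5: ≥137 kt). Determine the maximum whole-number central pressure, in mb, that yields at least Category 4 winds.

923 mb

Category 4 begins at V = 113 kt.
Required ΔP = (113/6.7)^(1/0.633) = 16.866^1.580 ≈ 86.77 mb.
P_c ≤ 1010 − 86.77 = 923.23, so the highest integer P_c is 923 mb.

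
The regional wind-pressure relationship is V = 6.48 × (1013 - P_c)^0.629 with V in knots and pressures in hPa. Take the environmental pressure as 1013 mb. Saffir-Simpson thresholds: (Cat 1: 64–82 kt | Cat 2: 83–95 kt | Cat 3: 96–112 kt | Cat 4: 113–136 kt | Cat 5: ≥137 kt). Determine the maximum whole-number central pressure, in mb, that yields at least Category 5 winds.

885 mb

Category 5 begins at V = 137 kt.
Required ΔP = (137/6.48)^(1/0.629) = 21.142^1.590 ≈ 127.86 mb.
P_c ≤ 1013 − 127.86 = 885.14, so the highest integer P_c is 885 mb.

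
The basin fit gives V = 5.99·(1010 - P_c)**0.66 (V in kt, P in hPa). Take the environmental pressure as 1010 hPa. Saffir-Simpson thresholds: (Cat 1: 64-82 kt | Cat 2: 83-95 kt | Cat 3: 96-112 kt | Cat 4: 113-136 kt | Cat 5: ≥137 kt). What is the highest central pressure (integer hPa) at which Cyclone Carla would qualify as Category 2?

956 hPa

Category 2 begins at V = 83 kt.
Required ΔP = (83/5.99)^(1/0.66) = 13.856^1.515 ≈ 53.68 hPa.
P_c ≤ 1010 − 53.68 = 956.32, so the highest integer P_c is 956 hPa.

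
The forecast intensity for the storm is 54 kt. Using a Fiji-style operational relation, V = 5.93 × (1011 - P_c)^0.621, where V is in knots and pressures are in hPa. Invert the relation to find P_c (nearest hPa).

976 hPa

ΔP = (V / 5.93)^(1/0.621) = (54/5.93)^1.610.
54/5.93 = 9.106; 9.106^1.610 ≈ 35.06 hPa.
P_c = 1011 − 35.06 = 975.94 ≈ 976 hPa.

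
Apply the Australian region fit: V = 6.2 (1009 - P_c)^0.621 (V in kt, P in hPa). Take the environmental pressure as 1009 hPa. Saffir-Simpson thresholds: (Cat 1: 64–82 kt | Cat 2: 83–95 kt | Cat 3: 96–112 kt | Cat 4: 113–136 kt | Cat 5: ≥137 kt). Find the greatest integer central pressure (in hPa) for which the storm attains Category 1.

Category 1 begins at V = 64 kt.
Required ΔP = (64/6.2)^(1/0.621) = 10.323^1.610 ≈ 42.91 hPa.
P_c ≤ 1009 − 42.91 = 966.09, so the highest integer P_c is 966 hPa.

966 hPa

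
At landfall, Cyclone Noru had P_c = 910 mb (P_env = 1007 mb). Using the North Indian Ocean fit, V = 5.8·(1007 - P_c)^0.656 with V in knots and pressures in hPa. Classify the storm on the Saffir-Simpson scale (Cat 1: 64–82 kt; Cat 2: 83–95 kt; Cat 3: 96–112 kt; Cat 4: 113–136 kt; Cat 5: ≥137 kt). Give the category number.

4

ΔP = 1007 − 910 = 97 mb.
V ≈ 5.8 × 97^0.656 = 5.8 × 20.11 ≈ 117 kt.
117 kt falls in the Category 4 band.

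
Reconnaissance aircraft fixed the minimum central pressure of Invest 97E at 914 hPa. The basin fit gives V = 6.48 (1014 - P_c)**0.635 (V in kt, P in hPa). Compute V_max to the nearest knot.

121 kt

ΔP = 1014 − 914 = 100 hPa.
100^0.635 ≈ 18.621.
V ≈ 6.48 × 18.621 ≈ 120.7 kt.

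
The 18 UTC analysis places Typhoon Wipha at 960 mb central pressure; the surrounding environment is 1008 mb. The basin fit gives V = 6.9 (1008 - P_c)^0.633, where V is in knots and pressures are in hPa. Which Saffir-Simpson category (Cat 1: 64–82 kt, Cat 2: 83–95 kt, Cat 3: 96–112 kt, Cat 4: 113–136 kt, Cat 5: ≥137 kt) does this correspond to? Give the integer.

1

ΔP = 1008 − 960 = 48 mb.
V ≈ 6.9 × 48^0.633 = 6.9 × 11.59 ≈ 80 kt.
80 kt falls in the Category 1 band.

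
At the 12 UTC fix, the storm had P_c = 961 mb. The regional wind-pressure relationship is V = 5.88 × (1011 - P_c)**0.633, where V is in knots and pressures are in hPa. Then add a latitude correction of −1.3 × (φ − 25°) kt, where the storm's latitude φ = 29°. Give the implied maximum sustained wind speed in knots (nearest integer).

65 kt

ΔP = 1011 − 961 = 50 mb.
50^0.633 ≈ 11.897.
V ≈ 5.88 × 11.897 ≈ 70.0 kt.
Latitude correction: −1.3 × (29 − 25) = -5.2 kt.
Corrected V ≈ 64.8 kt → 65 kt.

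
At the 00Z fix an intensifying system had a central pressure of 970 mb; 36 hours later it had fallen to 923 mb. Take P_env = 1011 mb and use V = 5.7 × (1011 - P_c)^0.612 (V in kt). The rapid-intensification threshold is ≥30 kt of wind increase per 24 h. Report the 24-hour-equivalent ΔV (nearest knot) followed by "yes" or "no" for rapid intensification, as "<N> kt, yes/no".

V₁: ΔP = 41, V ≈ 5.7 × 41^0.612 ≈ 55.32 kt.
V₂: ΔP = 88, V ≈ 5.7 × 88^0.612 ≈ 88.29 kt.
ΔV over 36 h = 32.97 kt → 24 h equivalent = 32.97 × 24/36 ≈ 21.98 kt.
22 kt < 30 kt ⇒ not rapid intensification.

22 kt, no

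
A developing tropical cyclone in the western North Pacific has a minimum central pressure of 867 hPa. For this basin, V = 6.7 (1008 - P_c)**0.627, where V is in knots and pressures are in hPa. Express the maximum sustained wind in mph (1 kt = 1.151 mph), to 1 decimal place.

171.7 mph

ΔP = 1008 − 867 = 141 hPa.
V ≈ 6.7 × 141^0.627 = 6.7 × 22.262 ≈ 149.154 kt.
149.154 × 1.151 ≈ 171.68 mph → 171.7 mph.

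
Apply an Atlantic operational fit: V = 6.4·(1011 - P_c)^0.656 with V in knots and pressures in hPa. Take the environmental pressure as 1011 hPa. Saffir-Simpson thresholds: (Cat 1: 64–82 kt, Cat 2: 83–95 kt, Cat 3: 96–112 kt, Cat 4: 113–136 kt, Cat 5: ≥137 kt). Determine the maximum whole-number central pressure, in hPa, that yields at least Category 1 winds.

977 hPa

Category 1 begins at V = 64 kt.
Required ΔP = (64/6.4)^(1/0.656) = 10.000^1.524 ≈ 33.45 hPa.
P_c ≤ 1011 − 33.45 = 977.55, so the highest integer P_c is 977 hPa.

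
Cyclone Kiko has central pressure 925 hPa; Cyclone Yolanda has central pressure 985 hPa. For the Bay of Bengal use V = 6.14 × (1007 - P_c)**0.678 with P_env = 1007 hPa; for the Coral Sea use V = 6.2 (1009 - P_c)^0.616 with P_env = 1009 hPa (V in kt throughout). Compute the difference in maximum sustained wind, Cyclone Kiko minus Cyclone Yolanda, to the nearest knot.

Cyclone Kiko: ΔP = 82; V ≈ 6.14 × 82^0.678 ≈ 121.82 kt.
Cyclone Yolanda: ΔP = 24; V ≈ 6.2 × 24^0.616 ≈ 43.91 kt.
Difference ≈ 121.82 − 43.91 = 77.91 → 78 kt.

78 kt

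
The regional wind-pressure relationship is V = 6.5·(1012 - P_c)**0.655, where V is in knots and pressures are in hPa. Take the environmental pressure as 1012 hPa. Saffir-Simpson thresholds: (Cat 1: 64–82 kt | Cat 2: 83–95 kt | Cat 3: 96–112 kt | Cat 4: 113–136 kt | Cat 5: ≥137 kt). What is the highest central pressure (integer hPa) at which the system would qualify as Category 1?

Category 1 begins at V = 64 kt.
Required ΔP = (64/6.5)^(1/0.655) = 9.846^1.527 ≈ 32.84 hPa.
P_c ≤ 1012 − 32.84 = 979.16, so the highest integer P_c is 979 hPa.

979 hPa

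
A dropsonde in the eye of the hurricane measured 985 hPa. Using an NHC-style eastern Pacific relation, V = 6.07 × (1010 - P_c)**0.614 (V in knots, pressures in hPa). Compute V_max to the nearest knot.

44 kt

ΔP = 1010 − 985 = 25 hPa.
25^0.614 ≈ 7.217.
V ≈ 6.07 × 7.217 ≈ 43.8 kt.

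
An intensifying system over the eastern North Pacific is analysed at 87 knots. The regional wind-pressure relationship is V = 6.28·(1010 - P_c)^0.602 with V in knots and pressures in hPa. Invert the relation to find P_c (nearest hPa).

931 hPa

ΔP = (V / 6.28)^(1/0.602) = (87/6.28)^1.661.
87/6.28 = 13.854; 13.854^1.661 ≈ 78.76 hPa.
P_c = 1010 − 78.76 = 931.24 ≈ 931 hPa.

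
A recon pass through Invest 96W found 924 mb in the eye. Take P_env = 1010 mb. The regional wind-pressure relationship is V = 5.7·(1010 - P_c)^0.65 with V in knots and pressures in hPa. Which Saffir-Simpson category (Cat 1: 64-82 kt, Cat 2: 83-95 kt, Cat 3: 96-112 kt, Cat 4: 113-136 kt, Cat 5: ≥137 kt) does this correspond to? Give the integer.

3

ΔP = 1010 − 924 = 86 mb.
V ≈ 5.7 × 86^0.65 = 5.7 × 18.09 ≈ 103 kt.
103 kt falls in the Category 3 band.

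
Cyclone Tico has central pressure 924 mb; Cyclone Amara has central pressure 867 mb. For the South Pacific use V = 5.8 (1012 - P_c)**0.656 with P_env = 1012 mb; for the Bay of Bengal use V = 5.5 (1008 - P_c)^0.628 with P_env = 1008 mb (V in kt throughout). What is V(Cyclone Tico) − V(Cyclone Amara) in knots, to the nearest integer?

Cyclone Tico: ΔP = 88; V ≈ 5.8 × 88^0.656 ≈ 109.40 kt.
Cyclone Amara: ΔP = 141; V ≈ 5.5 × 141^0.628 ≈ 123.05 kt.
Difference ≈ 109.40 − 123.05 = -13.65 → -14 kt.

-14 kt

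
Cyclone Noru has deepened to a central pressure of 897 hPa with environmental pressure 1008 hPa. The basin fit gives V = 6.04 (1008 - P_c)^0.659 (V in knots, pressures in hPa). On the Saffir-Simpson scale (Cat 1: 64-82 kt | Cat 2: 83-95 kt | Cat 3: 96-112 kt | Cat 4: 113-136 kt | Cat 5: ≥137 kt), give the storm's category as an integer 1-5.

4

ΔP = 1008 − 897 = 111 hPa.
V ≈ 6.04 × 111^0.659 = 6.04 × 22.28 ≈ 135 kt.
135 kt falls in the Category 4 band.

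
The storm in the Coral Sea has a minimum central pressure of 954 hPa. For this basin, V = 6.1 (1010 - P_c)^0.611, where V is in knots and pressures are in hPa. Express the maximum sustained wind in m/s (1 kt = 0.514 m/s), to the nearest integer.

ΔP = 1010 − 954 = 56 hPa.
V ≈ 6.1 × 56^0.611 = 6.1 × 11.699 ≈ 71.363 kt.
71.363 × 0.514 ≈ 36.68 m/s → 37 m/s.

37 m/s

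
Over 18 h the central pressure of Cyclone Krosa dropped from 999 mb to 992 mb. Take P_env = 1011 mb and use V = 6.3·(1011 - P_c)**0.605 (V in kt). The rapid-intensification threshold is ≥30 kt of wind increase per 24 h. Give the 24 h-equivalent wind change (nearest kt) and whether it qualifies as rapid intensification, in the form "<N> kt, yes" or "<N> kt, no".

12 kt, no

V₁: ΔP = 12, V ≈ 6.3 × 12^0.605 ≈ 28.33 kt.
V₂: ΔP = 19, V ≈ 6.3 × 19^0.605 ≈ 37.41 kt.
ΔV over 18 h = 9.08 kt → 24 h equivalent = 9.08 × 24/18 ≈ 12.11 kt.
12 kt < 30 kt ⇒ not rapid intensification.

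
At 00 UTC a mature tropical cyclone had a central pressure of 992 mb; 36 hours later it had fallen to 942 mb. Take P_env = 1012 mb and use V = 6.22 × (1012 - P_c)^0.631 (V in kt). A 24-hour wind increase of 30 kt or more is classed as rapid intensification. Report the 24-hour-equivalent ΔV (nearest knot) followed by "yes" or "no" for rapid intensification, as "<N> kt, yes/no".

V₁: ΔP = 20, V ≈ 6.22 × 20^0.631 ≈ 41.19 kt.
V₂: ΔP = 70, V ≈ 6.22 × 70^0.631 ≈ 90.79 kt.
ΔV over 36 h = 49.60 kt → 24 h equivalent = 49.60 × 24/36 ≈ 33.07 kt.
33 kt ≥ 30 kt ⇒ rapid intensification.

33 kt, yes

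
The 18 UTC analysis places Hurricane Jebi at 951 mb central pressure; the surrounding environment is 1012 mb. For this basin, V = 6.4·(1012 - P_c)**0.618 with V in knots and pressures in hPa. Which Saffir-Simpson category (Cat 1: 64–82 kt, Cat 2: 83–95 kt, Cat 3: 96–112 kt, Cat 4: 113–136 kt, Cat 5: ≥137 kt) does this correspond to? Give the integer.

1

ΔP = 1012 − 951 = 61 mb.
V ≈ 6.4 × 61^0.618 = 6.4 × 12.69 ≈ 81 kt.
81 kt falls in the Category 1 band.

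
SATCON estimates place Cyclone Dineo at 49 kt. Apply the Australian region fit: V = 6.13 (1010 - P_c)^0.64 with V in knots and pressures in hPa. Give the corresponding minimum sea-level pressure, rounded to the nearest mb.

984 mb

ΔP = (V / 6.13)^(1/0.64) = (49/6.13)^1.562.
49/6.13 = 7.993; 7.993^1.562 ≈ 25.74 mb.
P_c = 1010 − 25.74 = 984.26 ≈ 984 mb.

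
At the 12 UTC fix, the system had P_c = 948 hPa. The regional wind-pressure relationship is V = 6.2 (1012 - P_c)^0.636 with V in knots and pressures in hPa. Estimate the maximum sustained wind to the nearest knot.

87 kt

ΔP = 1012 − 948 = 64 hPa.
64^0.636 ≈ 14.084.
V ≈ 6.2 × 14.084 ≈ 87.3 kt.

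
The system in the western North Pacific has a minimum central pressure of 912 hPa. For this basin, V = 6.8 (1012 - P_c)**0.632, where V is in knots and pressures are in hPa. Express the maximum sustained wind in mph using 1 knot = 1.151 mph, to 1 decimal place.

143.7 mph

ΔP = 1012 − 912 = 100 hPa.
V ≈ 6.8 × 100^0.632 = 6.8 × 18.365 ≈ 124.885 kt.
124.885 × 1.151 ≈ 143.74 mph → 143.7 mph.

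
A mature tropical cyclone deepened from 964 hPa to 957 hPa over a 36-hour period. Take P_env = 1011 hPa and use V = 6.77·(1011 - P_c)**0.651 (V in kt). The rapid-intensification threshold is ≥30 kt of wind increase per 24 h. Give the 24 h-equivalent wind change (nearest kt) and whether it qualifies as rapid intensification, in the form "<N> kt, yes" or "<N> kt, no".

V₁: ΔP = 47, V ≈ 6.77 × 47^0.651 ≈ 83.01 kt.
V₂: ΔP = 54, V ≈ 6.77 × 54^0.651 ≈ 90.86 kt.
ΔV over 36 h = 7.85 kt → 24 h equivalent = 7.85 × 24/36 ≈ 5.23 kt.
5 kt < 30 kt ⇒ not rapid intensification.

5 kt, no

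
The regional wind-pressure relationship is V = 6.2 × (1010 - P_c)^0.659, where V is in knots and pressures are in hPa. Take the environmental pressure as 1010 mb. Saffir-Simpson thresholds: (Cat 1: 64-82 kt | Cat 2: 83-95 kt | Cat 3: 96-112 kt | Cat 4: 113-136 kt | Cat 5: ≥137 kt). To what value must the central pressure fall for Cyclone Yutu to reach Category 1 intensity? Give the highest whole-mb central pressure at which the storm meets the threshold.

975 mb

Category 1 begins at V = 64 kt.
Required ΔP = (64/6.2)^(1/0.659) = 10.323^1.517 ≈ 34.54 mb.
P_c ≤ 1010 − 34.54 = 975.46, so the highest integer P_c is 975 mb.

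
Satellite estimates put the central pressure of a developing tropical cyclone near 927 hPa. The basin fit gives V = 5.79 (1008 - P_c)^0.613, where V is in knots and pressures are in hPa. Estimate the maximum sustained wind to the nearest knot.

86 kt

ΔP = 1008 − 927 = 81 hPa.
81^0.613 ≈ 14.788.
V ≈ 5.79 × 14.788 ≈ 85.6 kt.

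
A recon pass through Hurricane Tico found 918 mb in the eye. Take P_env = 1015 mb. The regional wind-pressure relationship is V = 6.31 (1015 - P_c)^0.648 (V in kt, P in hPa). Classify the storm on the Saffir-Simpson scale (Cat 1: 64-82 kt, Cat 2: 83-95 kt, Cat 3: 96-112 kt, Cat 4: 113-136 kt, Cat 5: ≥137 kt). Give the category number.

4

ΔP = 1015 − 918 = 97 mb.
V ≈ 6.31 × 97^0.648 = 6.31 × 19.38 ≈ 122 kt.
122 kt falls in the Category 4 band.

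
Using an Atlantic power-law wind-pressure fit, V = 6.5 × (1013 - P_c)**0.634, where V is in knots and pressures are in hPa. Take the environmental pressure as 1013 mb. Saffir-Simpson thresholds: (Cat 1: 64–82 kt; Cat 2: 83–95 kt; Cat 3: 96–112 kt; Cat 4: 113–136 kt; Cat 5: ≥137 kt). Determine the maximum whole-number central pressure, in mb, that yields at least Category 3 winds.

Category 3 begins at V = 96 kt.
Required ΔP = (96/6.5)^(1/0.634) = 14.769^1.577 ≈ 69.89 mb.
P_c ≤ 1013 − 69.89 = 943.11, so the highest integer P_c is 943 mb.

943 mb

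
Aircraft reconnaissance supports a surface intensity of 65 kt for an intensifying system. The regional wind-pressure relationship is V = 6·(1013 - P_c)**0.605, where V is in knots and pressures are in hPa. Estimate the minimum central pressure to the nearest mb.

ΔP = (V / 6)^(1/0.605) = (65/6)^1.653.
65/6 = 10.833; 10.833^1.653 ≈ 51.33 mb.
P_c = 1013 − 51.33 = 961.67 ≈ 962 mb.

962 mb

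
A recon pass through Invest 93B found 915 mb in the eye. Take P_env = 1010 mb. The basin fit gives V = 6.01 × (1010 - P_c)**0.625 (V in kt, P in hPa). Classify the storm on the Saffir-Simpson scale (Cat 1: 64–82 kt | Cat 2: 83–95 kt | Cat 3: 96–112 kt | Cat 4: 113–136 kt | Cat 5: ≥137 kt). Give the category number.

3

ΔP = 1010 − 915 = 95 mb.
V ≈ 6.01 × 95^0.625 = 6.01 × 17.22 ≈ 104 kt.
104 kt falls in the Category 3 band.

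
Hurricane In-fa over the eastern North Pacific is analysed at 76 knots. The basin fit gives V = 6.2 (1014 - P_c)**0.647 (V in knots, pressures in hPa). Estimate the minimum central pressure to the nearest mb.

966 mb

ΔP = (V / 6.2)^(1/0.647) = (76/6.2)^1.546.
76/6.2 = 12.258; 12.258^1.546 ≈ 48.11 mb.
P_c = 1014 − 48.11 = 965.89 ≈ 966 mb.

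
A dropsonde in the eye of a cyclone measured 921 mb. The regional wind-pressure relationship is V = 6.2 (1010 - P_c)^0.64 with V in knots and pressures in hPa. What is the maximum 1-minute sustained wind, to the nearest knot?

110 kt

ΔP = 1010 − 921 = 89 mb.
89^0.64 ≈ 17.685.
V ≈ 6.2 × 17.685 ≈ 109.6 kt.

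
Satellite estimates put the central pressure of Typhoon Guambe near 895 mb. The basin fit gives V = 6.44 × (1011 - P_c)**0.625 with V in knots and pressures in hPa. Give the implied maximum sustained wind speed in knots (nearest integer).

ΔP = 1011 − 895 = 116 mb.
116^0.625 ≈ 19.511.
V ≈ 6.44 × 19.511 ≈ 125.7 kt.

126 kt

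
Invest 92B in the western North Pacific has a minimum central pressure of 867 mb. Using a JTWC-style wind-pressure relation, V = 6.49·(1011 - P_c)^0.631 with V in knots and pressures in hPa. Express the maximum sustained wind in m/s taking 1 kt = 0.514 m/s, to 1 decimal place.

76.8 m/s

ΔP = 1011 − 867 = 144 mb.
V ≈ 6.49 × 144^0.631 = 6.49 × 23.011 ≈ 149.338 kt.
149.338 × 0.514 ≈ 76.76 m/s → 76.8 m/s.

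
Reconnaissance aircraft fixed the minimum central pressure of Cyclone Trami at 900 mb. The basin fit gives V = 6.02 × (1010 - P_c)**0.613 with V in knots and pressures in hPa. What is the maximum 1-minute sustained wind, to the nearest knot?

ΔP = 1010 − 900 = 110 mb.
110^0.613 ≈ 17.839.
V ≈ 6.02 × 17.839 ≈ 107.4 kt.

107 kt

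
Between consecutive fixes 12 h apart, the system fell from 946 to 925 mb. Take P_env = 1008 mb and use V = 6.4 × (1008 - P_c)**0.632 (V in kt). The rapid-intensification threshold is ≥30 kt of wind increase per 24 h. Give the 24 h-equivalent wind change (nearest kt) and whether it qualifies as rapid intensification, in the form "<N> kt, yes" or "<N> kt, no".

V₁: ΔP = 62, V ≈ 6.4 × 62^0.632 ≈ 86.89 kt.
V₂: ΔP = 83, V ≈ 6.4 × 83^0.632 ≈ 104.48 kt.
ΔV over 12 h = 17.59 kt → 24 h equivalent = 17.59 × 24/12 ≈ 35.18 kt.
35 kt ≥ 30 kt ⇒ rapid intensification.

35 kt, yes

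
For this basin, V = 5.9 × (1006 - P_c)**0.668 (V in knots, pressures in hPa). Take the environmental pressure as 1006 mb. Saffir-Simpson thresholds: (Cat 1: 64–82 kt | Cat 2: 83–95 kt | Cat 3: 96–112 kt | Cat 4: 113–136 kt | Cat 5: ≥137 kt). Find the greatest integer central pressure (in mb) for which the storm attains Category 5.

Category 5 begins at V = 137 kt.
Required ΔP = (137/5.9)^(1/0.668) = 23.220^1.497 ≈ 110.84 mb.
P_c ≤ 1006 − 110.84 = 895.16, so the highest integer P_c is 895 mb.

895 mb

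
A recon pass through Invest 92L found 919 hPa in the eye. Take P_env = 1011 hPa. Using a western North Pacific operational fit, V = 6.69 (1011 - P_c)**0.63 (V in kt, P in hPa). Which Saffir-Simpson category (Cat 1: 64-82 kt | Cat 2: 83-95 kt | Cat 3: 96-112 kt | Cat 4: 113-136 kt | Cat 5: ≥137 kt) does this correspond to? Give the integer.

4

ΔP = 1011 − 919 = 92 hPa.
V ≈ 6.69 × 92^0.63 = 6.69 × 17.27 ≈ 116 kt.
116 kt falls in the Category 4 band.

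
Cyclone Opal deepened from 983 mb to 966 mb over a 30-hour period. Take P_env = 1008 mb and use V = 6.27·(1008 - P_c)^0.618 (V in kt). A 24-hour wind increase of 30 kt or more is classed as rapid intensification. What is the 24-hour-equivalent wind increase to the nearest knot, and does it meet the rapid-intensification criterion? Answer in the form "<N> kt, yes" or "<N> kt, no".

14 kt, no

V₁: ΔP = 25, V ≈ 6.27 × 25^0.618 ≈ 45.83 kt.
V₂: ΔP = 42, V ≈ 6.27 × 42^0.618 ≈ 63.16 kt.
ΔV over 30 h = 17.33 kt → 24 h equivalent = 17.33 × 24/30 ≈ 13.86 kt.
14 kt < 30 kt ⇒ not rapid intensification.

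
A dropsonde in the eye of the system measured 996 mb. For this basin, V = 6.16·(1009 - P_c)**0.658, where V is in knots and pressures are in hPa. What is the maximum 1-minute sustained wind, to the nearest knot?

33 kt

ΔP = 1009 − 996 = 13 mb.
13^0.658 ≈ 5.407.
V ≈ 6.16 × 5.407 ≈ 33.3 kt.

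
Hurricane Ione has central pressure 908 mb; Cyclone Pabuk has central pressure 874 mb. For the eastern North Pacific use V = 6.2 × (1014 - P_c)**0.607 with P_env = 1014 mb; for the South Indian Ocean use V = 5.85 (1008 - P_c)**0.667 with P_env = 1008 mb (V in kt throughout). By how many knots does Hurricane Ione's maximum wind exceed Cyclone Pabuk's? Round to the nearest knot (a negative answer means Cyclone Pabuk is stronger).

-48 kt

Hurricane Ione: ΔP = 106; V ≈ 6.2 × 106^0.607 ≈ 105.14 kt.
Cyclone Pabuk: ΔP = 134; V ≈ 5.85 × 134^0.667 ≈ 153.44 kt.
Difference ≈ 105.14 − 153.44 = -48.30 → -48 kt.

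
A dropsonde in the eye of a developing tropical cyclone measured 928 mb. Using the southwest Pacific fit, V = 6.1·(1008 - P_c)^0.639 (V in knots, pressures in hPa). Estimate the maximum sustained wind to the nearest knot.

100 kt

ΔP = 1008 − 928 = 80 mb.
80^0.639 ≈ 16.447.
V ≈ 6.1 × 16.447 ≈ 100.3 kt.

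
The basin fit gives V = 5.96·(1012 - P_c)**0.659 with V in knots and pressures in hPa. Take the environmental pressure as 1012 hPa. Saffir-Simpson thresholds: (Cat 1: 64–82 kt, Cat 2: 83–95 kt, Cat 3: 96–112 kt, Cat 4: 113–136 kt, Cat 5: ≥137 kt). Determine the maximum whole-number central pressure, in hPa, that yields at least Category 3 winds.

Category 3 begins at V = 96 kt.
Required ΔP = (96/5.96)^(1/0.659) = 16.107^1.517 ≈ 67.86 hPa.
P_c ≤ 1012 − 67.86 = 944.14, so the highest integer P_c is 944 hPa.

944 hPa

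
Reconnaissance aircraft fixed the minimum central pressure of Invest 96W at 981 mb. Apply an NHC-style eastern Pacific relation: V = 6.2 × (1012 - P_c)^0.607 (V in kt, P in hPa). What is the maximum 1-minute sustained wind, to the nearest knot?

ΔP = 1012 − 981 = 31 mb.
31^0.607 ≈ 8.040.
V ≈ 6.2 × 8.040 ≈ 49.8 kt.

50 kt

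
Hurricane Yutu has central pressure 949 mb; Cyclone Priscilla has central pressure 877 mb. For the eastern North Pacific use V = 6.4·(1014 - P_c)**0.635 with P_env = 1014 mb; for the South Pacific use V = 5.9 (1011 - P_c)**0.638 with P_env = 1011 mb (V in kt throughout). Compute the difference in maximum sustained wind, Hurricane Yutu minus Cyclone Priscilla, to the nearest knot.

-44 kt

Hurricane Yutu: ΔP = 65; V ≈ 6.4 × 65^0.635 ≈ 90.65 kt.
Cyclone Priscilla: ΔP = 134; V ≈ 5.9 × 134^0.638 ≈ 134.26 kt.
Difference ≈ 90.65 − 134.26 = -43.61 → -44 kt.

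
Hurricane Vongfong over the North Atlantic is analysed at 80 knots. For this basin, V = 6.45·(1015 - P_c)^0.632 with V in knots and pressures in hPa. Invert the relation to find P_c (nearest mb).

961 mb

ΔP = (V / 6.45)^(1/0.632) = (80/6.45)^1.582.
80/6.45 = 12.403; 12.403^1.582 ≈ 53.74 mb.
P_c = 1015 − 53.74 = 961.26 ≈ 961 mb.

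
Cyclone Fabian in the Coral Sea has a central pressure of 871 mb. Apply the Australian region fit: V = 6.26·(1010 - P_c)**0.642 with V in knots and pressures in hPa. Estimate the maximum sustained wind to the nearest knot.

ΔP = 1010 − 871 = 139 mb.
139^0.642 ≈ 23.758.
V ≈ 6.26 × 23.758 ≈ 148.7 kt.

149 kt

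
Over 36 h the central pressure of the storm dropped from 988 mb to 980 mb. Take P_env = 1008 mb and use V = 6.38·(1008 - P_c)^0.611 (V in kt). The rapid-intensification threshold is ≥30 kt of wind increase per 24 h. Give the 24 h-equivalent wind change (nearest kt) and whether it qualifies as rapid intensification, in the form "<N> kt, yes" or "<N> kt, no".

6 kt, no

V₁: ΔP = 20, V ≈ 6.38 × 20^0.611 ≈ 39.79 kt.
V₂: ΔP = 28, V ≈ 6.38 × 28^0.611 ≈ 48.87 kt.
ΔV over 36 h = 9.08 kt → 24 h equivalent = 9.08 × 24/36 ≈ 6.05 kt.
6 kt < 30 kt ⇒ not rapid intensification.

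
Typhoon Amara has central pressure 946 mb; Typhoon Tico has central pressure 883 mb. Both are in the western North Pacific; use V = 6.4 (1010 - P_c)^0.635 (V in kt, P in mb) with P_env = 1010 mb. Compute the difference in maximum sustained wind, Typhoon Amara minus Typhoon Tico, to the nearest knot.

Typhoon Amara: ΔP = 64; V ≈ 6.4 × 64^0.635 ≈ 89.76 kt.
Typhoon Tico: ΔP = 127; V ≈ 6.4 × 127^0.635 ≈ 138.71 kt.
Difference ≈ 89.76 − 138.71 = -48.95 → -49 kt.

-49 kt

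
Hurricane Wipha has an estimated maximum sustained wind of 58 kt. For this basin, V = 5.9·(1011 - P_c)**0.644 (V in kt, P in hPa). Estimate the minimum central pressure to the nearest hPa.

976 hPa

ΔP = (V / 5.9)^(1/0.644) = (58/5.9)^1.553.
58/5.9 = 9.831; 9.831^1.553 ≈ 34.77 hPa.
P_c = 1011 − 34.77 = 976.23 ≈ 976 hPa.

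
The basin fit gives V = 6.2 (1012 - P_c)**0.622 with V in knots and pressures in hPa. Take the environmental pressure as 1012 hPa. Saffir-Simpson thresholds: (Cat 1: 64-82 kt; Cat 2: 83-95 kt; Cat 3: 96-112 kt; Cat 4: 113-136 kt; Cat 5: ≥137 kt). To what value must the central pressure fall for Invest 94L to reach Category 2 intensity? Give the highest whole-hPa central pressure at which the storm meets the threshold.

Category 2 begins at V = 83 kt.
Required ΔP = (83/6.2)^(1/0.622) = 13.387^1.608 ≈ 64.77 hPa.
P_c ≤ 1012 − 64.77 = 947.23, so the highest integer P_c is 947 hPa.

947 hPa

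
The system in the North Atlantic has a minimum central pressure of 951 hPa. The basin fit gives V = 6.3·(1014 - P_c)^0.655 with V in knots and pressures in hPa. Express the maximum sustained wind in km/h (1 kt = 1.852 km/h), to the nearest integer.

ΔP = 1014 − 951 = 63 hPa.
V ≈ 6.3 × 63^0.655 = 6.3 × 15.086 ≈ 95.040 kt.
95.040 × 1.852 ≈ 176.01 km/h → 176 km/h.

176 km/h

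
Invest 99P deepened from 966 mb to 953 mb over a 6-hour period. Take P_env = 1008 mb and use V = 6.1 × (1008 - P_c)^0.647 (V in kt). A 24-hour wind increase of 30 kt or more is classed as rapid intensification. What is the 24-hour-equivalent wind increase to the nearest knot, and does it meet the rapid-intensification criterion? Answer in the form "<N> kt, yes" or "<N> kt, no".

52 kt, yes

V₁: ΔP = 42, V ≈ 6.1 × 42^0.647 ≈ 68.48 kt.
V₂: ΔP = 55, V ≈ 6.1 × 55^0.647 ≈ 81.54 kt.
ΔV over 6 h = 13.06 kt → 24 h equivalent = 13.06 × 24/6 ≈ 52.24 kt.
52 kt ≥ 30 kt ⇒ rapid intensification.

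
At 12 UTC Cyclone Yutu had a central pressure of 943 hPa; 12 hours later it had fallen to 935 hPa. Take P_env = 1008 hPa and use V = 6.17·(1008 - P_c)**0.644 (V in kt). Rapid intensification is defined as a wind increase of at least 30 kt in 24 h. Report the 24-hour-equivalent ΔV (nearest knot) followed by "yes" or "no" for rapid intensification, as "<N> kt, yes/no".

14 kt, no

V₁: ΔP = 65, V ≈ 6.17 × 65^0.644 ≈ 90.74 kt.
V₂: ΔP = 73, V ≈ 6.17 × 73^0.644 ≈ 97.78 kt.
ΔV over 12 h = 7.04 kt → 24 h equivalent = 7.04 × 24/12 ≈ 14.08 kt.
14 kt < 30 kt ⇒ not rapid intensification.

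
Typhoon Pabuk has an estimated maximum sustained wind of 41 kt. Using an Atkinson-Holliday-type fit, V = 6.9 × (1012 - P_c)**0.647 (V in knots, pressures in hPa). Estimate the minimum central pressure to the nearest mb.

996 mb

ΔP = (V / 6.9)^(1/0.647) = (41/6.9)^1.546.
41/6.9 = 5.942; 5.942^1.546 ≈ 15.71 mb.
P_c = 1012 − 15.71 = 996.29 ≈ 996 mb.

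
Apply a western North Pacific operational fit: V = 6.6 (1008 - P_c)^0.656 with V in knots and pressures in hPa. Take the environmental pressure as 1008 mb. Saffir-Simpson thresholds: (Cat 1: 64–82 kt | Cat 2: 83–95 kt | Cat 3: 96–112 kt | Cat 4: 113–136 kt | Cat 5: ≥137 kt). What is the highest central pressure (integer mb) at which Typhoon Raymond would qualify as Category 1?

Category 1 begins at V = 64 kt.
Required ΔP = (64/6.6)^(1/0.656) = 9.697^1.524 ≈ 31.92 mb.
P_c ≤ 1008 − 31.92 = 976.08, so the highest integer P_c is 976 mb.

976 mb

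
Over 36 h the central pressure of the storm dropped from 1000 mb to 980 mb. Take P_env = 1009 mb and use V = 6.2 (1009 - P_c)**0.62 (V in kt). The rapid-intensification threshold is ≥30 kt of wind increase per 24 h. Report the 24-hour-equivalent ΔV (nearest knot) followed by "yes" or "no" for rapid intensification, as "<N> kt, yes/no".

V₁: ΔP = 9, V ≈ 6.2 × 9^0.62 ≈ 24.21 kt.
V₂: ΔP = 29, V ≈ 6.2 × 29^0.62 ≈ 50.01 kt.
ΔV over 36 h = 25.80 kt → 24 h equivalent = 25.80 × 24/36 ≈ 17.20 kt.
17 kt < 30 kt ⇒ not rapid intensification.

17 kt, no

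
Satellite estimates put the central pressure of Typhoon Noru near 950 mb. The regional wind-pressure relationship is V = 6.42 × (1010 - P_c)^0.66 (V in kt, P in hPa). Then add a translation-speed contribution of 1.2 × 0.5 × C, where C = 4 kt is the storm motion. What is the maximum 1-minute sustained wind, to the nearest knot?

ΔP = 1010 − 950 = 60 mb.
60^0.66 ≈ 14.914.
V ≈ 6.42 × 14.914 ≈ 95.7 kt.
Translation term: 1.2 × 0.5 × 4 = 2.4 kt.
Corrected V ≈ 98.1 kt → 98 kt.

98 kt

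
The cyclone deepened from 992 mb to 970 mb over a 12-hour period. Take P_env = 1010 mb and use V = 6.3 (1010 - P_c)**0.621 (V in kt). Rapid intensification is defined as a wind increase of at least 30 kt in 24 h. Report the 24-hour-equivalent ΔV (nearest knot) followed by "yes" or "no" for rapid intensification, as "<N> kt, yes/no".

49 kt, yes

V₁: ΔP = 18, V ≈ 6.3 × 18^0.621 ≈ 37.92 kt.
V₂: ΔP = 40, V ≈ 6.3 × 40^0.621 ≈ 62.26 kt.
ΔV over 12 h = 24.34 kt → 24 h equivalent = 24.34 × 24/12 ≈ 48.68 kt.
49 kt ≥ 30 kt ⇒ rapid intensification.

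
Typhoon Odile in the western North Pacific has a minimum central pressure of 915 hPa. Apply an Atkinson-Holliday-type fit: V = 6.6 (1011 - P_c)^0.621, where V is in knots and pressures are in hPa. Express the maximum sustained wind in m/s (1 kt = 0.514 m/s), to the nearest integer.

ΔP = 1011 − 915 = 96 hPa.
V ≈ 6.6 × 96^0.621 = 6.6 × 17.021 ≈ 112.340 kt.
112.340 × 0.514 ≈ 57.74 m/s → 58 m/s.

58 m/s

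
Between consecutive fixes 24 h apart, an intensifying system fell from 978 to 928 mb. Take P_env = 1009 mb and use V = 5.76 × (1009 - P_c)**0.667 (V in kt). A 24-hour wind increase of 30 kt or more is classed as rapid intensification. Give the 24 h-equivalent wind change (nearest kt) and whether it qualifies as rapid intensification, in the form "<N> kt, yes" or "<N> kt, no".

51 kt, yes

V₁: ΔP = 31, V ≈ 5.76 × 31^0.667 ≈ 56.91 kt.
V₂: ΔP = 81, V ≈ 5.76 × 81^0.667 ≈ 107.99 kt.
ΔV over 24 h = 51.08 kt → 24 h equivalent = 51.08 × 24/24 ≈ 51.08 kt.
51 kt ≥ 30 kt ⇒ rapid intensification.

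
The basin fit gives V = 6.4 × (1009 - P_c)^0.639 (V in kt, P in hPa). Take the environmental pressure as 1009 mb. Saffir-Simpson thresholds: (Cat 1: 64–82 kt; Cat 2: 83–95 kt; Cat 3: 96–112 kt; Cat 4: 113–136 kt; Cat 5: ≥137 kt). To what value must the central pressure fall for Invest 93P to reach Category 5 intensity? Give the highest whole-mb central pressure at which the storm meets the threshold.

888 mb

Category 5 begins at V = 137 kt.
Required ΔP = (137/6.4)^(1/0.639) = 21.406^1.565 ≈ 120.84 mb.
P_c ≤ 1009 − 120.84 = 888.16, so the highest integer P_c is 888 mb.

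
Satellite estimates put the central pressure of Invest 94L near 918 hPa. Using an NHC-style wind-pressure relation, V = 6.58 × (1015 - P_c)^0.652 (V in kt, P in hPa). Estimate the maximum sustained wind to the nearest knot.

130 kt

ΔP = 1015 − 918 = 97 hPa.
97^0.652 ≈ 19.741.
V ≈ 6.58 × 19.741 ≈ 129.9 kt.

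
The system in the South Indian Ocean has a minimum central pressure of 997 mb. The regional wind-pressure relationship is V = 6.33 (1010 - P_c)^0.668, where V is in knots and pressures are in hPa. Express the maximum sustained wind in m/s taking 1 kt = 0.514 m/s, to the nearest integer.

ΔP = 1010 − 997 = 13 mb.
V ≈ 6.33 × 13^0.668 = 6.33 × 5.548 ≈ 35.117 kt.
35.117 × 0.514 ≈ 18.05 m/s → 18 m/s.

18 m/s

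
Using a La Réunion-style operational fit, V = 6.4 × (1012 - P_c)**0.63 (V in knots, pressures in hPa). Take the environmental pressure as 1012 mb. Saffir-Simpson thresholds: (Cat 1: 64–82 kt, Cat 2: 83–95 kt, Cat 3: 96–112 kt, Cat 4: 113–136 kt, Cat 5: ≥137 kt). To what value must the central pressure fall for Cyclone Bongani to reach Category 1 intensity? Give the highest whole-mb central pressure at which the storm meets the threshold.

973 mb

Category 1 begins at V = 64 kt.
Required ΔP = (64/6.4)^(1/0.63) = 10.000^1.587 ≈ 38.66 mb.
P_c ≤ 1012 − 38.66 = 973.34, so the highest integer P_c is 973 mb.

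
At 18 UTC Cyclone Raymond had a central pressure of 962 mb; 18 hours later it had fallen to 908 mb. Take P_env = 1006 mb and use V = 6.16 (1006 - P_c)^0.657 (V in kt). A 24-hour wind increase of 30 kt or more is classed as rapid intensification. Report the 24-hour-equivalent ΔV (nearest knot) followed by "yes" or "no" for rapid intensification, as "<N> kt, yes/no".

68 kt, yes

V₁: ΔP = 44, V ≈ 6.16 × 44^0.657 ≈ 74.02 kt.
V₂: ΔP = 98, V ≈ 6.16 × 98^0.657 ≈ 125.26 kt.
ΔV over 18 h = 51.24 kt → 24 h equivalent = 51.24 × 24/18 ≈ 68.32 kt.
68 kt ≥ 30 kt ⇒ rapid intensification.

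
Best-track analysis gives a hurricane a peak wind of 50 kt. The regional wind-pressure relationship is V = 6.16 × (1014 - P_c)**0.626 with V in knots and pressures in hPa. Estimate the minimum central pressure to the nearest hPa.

ΔP = (V / 6.16)^(1/0.626) = (50/6.16)^1.597.
50/6.16 = 8.117; 8.117^1.597 ≈ 28.36 hPa.
P_c = 1014 − 28.36 = 985.64 ≈ 986 hPa.

986 hPa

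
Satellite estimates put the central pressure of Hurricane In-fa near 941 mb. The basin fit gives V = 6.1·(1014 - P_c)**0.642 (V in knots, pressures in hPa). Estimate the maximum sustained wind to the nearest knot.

ΔP = 1014 − 941 = 73 mb.
73^0.642 ≈ 15.713.
V ≈ 6.1 × 15.713 ≈ 95.8 kt.

96 kt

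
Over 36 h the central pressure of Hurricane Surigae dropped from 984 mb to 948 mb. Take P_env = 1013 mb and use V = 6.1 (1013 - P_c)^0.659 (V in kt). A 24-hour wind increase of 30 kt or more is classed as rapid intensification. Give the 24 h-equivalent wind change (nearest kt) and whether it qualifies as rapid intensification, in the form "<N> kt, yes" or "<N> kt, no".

26 kt, no

V₁: ΔP = 29, V ≈ 6.1 × 29^0.659 ≈ 56.11 kt.
V₂: ΔP = 65, V ≈ 6.1 × 65^0.659 ≈ 95.51 kt.
ΔV over 36 h = 39.40 kt → 24 h equivalent = 39.40 × 24/36 ≈ 26.27 kt.
26 kt < 30 kt ⇒ not rapid intensification.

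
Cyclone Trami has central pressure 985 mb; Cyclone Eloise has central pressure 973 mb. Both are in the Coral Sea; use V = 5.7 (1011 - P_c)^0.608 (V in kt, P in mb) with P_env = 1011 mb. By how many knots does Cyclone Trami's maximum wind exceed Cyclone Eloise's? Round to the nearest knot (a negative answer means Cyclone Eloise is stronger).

-11 kt

Cyclone Trami: ΔP = 26; V ≈ 5.7 × 26^0.608 ≈ 41.32 kt.
Cyclone Eloise: ΔP = 38; V ≈ 5.7 × 38^0.608 ≈ 52.05 kt.
Difference ≈ 41.32 − 52.05 = -10.73 → -11 kt.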